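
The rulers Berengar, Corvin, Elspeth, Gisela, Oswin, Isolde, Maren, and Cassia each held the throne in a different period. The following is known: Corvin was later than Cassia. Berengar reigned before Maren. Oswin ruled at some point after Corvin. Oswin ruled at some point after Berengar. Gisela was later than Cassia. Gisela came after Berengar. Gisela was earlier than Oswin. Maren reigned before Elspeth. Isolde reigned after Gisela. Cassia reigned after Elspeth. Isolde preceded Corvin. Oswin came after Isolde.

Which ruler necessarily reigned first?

Berengar

Berengar has a chain of constraints placing them before every other ruler, so Berengar must be first.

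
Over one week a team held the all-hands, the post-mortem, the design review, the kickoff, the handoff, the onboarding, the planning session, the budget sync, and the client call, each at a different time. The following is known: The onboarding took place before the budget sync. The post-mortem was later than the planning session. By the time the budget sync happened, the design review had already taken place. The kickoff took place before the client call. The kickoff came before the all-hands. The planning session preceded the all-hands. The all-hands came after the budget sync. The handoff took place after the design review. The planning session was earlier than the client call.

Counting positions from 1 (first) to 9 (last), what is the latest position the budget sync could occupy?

The budget sync must come before the all-hands — 1 meeting forced after it.
Everything else can be placed before the budget sync in some valid order, so the budget sync can sit as late as position 9 − 1 = 8.

8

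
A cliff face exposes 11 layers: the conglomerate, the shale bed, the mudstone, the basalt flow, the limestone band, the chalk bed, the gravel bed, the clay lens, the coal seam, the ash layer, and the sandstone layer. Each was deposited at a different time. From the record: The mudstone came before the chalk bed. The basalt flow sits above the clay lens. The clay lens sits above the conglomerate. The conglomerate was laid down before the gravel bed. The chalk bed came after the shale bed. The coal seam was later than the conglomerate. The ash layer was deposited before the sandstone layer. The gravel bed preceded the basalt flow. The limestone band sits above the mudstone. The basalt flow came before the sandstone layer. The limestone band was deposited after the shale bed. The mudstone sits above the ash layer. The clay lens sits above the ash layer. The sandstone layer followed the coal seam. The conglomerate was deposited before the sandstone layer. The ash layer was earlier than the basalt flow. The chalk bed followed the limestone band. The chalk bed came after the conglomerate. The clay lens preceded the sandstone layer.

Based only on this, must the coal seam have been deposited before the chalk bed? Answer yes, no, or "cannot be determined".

cannot be determined

No chain of stated constraints runs from the coal seam to the chalk bed, and none runs from the chalk bed to the coal seam either.
So the relative order of the coal seam and the chalk bed is not fixed by the given facts.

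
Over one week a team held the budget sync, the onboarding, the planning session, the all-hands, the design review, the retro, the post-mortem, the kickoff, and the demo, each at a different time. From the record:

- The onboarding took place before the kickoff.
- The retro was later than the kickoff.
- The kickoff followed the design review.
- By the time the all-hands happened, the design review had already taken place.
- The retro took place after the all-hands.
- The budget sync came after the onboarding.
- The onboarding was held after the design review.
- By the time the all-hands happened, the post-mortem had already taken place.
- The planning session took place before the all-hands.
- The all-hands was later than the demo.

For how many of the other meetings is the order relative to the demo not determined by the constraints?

Forced after the demo: the all-hands and the retro.
That leaves the budget sync, the design review, the kickoff, the onboarding, the planning session, and the post-mortem with no forced order relative to the demo — 6.

6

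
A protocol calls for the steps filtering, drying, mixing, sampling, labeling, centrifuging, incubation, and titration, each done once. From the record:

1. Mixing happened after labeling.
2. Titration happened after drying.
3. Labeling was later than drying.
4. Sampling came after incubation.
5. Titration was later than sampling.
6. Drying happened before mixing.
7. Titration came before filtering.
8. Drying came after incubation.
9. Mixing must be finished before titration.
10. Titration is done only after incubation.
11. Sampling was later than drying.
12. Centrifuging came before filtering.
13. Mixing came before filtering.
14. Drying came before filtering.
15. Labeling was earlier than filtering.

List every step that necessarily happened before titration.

Directly stated before titration: drying, incubation, mixing, and sampling.
Labeling reaches titration via labeling → mixing → titration.
No chain forces centrifuging (or any of the others) ahead of titration.

drying, incubation, labeling, mixing, sampling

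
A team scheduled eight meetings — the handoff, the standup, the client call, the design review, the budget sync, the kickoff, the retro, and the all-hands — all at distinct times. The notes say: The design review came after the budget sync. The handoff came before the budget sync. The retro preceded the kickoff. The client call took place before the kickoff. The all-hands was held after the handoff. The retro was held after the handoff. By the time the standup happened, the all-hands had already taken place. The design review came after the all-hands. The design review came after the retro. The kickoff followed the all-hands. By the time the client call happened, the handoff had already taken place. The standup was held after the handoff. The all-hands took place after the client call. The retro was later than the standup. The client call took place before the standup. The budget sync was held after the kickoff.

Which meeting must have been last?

Every other meeting has a chain of constraints placing it before the design review, so the design review is last.

the design review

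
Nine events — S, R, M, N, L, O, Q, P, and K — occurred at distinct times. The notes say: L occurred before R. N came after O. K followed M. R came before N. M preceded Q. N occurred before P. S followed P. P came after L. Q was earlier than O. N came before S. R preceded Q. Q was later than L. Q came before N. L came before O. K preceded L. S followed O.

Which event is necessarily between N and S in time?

Tracing the constraints gives N → P → S, so P sits after N and before S.
No other event is forced both after N and before S.

P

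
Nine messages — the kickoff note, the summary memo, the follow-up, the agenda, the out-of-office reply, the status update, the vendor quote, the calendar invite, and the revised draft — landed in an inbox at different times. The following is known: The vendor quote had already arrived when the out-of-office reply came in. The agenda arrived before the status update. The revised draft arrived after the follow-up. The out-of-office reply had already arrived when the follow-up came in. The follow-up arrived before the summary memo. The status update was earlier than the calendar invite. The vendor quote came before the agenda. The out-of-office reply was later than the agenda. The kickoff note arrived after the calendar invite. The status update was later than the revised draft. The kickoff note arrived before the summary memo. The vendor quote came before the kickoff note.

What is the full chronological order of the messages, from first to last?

the vendor quote, the agenda, the out-of-office reply, the follow-up, the revised draft, the status update, the calendar invite, the kickoff note, the summary memo

The constraints fix every adjacent pair, so only one ordering works:
the vendor quote → the agenda → the out-of-office reply → the follow-up → the revised draft → the status update → the calendar invite → the kickoff note → the summary memo.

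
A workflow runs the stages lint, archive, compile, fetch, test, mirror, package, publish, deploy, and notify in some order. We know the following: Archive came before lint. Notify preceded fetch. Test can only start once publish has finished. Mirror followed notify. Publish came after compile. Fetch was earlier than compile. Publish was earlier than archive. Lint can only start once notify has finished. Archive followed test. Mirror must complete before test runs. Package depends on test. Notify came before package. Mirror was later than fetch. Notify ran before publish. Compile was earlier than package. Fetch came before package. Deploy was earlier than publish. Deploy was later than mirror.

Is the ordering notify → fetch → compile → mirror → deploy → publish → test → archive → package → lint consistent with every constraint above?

yes

Check each stated constraint against the proposed order — e.g. notify is ahead of package; notify is ahead of lint. Every pair is in the required order; nothing is violated.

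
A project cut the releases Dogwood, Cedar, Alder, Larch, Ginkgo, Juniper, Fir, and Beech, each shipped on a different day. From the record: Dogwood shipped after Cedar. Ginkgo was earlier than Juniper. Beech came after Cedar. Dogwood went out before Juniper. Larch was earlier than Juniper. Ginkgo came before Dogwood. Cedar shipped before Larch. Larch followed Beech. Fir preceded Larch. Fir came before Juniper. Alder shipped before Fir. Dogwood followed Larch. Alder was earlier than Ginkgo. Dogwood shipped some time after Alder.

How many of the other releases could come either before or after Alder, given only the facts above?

Forced after Alder: Dogwood, Fir, Ginkgo, Juniper, and Larch.
That leaves Beech and Cedar with no forced order relative to Alder — 2.

2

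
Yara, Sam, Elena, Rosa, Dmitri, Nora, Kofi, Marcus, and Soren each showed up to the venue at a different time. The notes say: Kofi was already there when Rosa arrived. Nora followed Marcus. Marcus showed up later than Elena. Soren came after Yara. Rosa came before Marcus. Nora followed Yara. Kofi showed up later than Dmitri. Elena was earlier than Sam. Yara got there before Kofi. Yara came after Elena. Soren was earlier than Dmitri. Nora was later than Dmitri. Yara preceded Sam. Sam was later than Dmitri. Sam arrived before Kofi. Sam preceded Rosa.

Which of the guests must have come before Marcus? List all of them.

Directly stated before Marcus: Elena and Rosa.
Dmitri reaches Marcus via Dmitri → Sam → Rosa → Marcus.
Kofi reaches Marcus via Kofi → Rosa → Marcus.
Sam reaches Marcus via Sam → Rosa → Marcus.
Likewise Soren and Yara each reach Marcus by chaining the stated constraints.
No chain forces Nora ahead of Marcus.

Dmitri, Elena, Kofi, Rosa, Sam, Soren, Yara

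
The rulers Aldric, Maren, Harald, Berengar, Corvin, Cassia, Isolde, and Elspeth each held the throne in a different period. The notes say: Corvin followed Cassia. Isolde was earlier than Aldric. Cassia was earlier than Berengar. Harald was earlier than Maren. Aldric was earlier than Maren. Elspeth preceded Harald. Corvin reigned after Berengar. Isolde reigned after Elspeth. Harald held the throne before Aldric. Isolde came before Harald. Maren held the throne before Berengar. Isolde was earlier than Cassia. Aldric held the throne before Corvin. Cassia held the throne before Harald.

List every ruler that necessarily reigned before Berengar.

Directly stated before Berengar: Cassia and Maren.
Aldric reaches Berengar via Aldric → Maren → Berengar.
Elspeth reaches Berengar via Elspeth → Isolde → Cassia → Berengar.
Harald reaches Berengar via Harald → Maren → Berengar.
Likewise Isolde reaches Berengar by chaining the stated constraints.
No chain forces Corvin ahead of Berengar.

Aldric, Cassia, Elspeth, Harald, Isolde, Maren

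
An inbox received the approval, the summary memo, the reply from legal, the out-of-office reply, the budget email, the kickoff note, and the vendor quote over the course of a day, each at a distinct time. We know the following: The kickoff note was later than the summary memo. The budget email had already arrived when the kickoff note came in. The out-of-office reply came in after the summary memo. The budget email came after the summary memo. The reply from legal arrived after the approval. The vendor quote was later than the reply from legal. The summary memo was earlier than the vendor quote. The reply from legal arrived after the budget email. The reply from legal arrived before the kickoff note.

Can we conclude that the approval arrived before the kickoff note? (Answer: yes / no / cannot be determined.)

Chain the constraints: the approval → the reply from legal → the kickoff note. Each link is directly stated, so the approval comes before the kickoff note.

yes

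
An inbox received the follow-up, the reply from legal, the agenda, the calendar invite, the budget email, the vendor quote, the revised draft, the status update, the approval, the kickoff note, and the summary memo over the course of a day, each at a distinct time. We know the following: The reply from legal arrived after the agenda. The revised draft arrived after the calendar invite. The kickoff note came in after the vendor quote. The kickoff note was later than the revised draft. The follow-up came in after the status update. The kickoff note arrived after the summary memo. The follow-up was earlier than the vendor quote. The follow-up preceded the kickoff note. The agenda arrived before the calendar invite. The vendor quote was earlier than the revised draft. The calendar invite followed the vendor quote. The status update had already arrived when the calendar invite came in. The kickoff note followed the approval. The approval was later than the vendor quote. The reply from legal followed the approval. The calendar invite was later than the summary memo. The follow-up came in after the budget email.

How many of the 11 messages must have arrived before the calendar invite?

6

Directly stated before the calendar invite: the agenda, the status update, the summary memo, and the vendor quote.
The budget email reaches the calendar invite via the budget email → the follow-up → the vendor quote → the calendar invite.
The follow-up reaches the calendar invite via the follow-up → the vendor quote → the calendar invite.
That's the agenda, the budget email, the follow-up, the status update, the summary memo, and the vendor quote — 6 in all.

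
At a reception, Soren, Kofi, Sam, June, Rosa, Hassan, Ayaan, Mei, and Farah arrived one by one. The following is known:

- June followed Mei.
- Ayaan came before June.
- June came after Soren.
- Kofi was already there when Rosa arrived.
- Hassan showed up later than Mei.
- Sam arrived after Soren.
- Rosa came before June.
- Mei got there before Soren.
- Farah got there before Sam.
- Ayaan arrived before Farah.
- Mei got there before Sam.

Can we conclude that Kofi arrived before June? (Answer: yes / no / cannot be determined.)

yes

Chain the constraints: Kofi → Rosa → June. Each link is directly stated, so Kofi comes before June.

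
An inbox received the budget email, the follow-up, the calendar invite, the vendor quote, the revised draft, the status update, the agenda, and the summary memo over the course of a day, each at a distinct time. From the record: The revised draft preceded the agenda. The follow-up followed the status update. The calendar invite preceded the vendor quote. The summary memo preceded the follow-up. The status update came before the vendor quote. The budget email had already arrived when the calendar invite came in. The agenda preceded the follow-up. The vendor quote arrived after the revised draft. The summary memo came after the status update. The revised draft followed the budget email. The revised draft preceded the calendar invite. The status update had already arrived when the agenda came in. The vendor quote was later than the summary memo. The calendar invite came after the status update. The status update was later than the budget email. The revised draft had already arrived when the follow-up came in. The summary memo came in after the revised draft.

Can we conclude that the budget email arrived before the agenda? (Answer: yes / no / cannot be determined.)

Chain the constraints: the budget email → the status update → the agenda. Each link is directly stated, so the budget email comes before the agenda.

yes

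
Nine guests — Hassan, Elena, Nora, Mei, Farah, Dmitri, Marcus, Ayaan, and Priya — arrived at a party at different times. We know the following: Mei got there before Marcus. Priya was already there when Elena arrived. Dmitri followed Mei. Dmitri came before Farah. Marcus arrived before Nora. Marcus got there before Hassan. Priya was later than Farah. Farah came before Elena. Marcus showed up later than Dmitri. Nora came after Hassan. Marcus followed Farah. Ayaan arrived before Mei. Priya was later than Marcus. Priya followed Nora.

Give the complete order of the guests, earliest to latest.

Ayaan, Mei, Dmitri, Farah, Marcus, Hassan, Nora, Priya, Elena

The constraints fix every adjacent pair, so only one ordering works:
Ayaan → Mei → Dmitri → Farah → Marcus → Hassan → Nora → Priya → Elena.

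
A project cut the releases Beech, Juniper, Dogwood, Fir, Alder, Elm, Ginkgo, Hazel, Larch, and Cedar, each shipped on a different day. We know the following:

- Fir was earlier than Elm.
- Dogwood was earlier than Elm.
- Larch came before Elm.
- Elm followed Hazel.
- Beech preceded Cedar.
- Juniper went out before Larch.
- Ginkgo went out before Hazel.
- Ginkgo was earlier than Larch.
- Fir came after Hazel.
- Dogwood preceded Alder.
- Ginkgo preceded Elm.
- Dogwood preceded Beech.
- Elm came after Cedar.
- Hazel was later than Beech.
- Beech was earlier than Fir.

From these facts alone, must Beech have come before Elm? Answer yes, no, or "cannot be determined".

yes

Chain the constraints: Beech → Cedar → Elm. Each link is directly stated, so Beech comes before Elm.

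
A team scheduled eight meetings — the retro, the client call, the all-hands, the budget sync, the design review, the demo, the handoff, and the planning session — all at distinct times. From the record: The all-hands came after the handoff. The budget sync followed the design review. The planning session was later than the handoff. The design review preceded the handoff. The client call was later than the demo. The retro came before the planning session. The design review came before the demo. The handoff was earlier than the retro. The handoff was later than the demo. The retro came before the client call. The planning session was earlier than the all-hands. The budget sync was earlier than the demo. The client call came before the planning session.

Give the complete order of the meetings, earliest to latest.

the design review, the budget sync, the demo, the handoff, the retro, the client call, the planning session, the all-hands

The constraints fix every adjacent pair, so only one ordering works:
the design review → the budget sync → the demo → the handoff → the retro → the client call → the planning session → the all-hands.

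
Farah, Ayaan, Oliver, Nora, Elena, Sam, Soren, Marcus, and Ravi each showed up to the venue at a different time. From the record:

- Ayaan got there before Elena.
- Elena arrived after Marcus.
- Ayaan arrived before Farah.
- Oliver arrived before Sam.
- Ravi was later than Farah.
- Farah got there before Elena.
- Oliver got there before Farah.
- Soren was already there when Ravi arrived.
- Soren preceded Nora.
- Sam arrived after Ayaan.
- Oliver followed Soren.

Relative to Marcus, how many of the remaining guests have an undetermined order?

Forced after Marcus: Elena.
That leaves Ayaan, Farah, Nora, Oliver, Ravi, Sam, and Soren with no forced order relative to Marcus — 7.

7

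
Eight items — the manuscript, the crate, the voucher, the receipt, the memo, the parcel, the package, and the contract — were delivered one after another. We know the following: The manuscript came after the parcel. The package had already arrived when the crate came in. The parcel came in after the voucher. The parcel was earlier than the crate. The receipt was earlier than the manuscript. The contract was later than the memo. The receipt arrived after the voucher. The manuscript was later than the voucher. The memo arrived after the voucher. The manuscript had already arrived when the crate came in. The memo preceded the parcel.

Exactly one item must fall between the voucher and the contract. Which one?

the memo

Tracing the constraints gives the voucher → the memo → the contract, so the memo sits after the voucher and before the contract.
No other item is forced both after the voucher and before the contract.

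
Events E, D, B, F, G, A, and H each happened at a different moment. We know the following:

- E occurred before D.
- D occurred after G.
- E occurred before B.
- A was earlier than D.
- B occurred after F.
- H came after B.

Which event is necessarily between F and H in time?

B

Tracing the constraints gives F → B → H, so B sits after F and before H.
No other event is forced both after F and before H.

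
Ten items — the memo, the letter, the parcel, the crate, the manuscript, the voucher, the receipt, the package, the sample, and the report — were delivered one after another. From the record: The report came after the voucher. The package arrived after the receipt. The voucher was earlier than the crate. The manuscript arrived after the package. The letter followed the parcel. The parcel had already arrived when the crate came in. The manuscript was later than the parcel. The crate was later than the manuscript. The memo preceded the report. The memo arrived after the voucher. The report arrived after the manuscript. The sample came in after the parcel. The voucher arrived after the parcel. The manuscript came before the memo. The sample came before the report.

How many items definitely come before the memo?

Directly stated before the memo: the manuscript and the voucher.
The package reaches the memo via the package → the manuscript → the memo.
The parcel reaches the memo via the parcel → the voucher → the memo.
The receipt reaches the memo via the receipt → the package → the manuscript → the memo.
That's the manuscript, the package, the parcel, the receipt, and the voucher — 5 in all.

5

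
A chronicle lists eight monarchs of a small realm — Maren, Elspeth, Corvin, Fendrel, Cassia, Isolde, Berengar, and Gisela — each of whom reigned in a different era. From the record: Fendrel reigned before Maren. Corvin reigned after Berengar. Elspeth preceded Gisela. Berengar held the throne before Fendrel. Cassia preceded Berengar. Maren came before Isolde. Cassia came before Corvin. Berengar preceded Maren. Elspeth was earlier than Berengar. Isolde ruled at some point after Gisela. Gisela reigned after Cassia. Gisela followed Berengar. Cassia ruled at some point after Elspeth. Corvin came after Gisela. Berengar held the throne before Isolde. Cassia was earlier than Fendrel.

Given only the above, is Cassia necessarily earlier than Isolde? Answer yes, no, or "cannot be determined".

Chain the constraints: Cassia → Berengar → Isolde. Each link is directly stated, so Cassia comes before Isolde.

yes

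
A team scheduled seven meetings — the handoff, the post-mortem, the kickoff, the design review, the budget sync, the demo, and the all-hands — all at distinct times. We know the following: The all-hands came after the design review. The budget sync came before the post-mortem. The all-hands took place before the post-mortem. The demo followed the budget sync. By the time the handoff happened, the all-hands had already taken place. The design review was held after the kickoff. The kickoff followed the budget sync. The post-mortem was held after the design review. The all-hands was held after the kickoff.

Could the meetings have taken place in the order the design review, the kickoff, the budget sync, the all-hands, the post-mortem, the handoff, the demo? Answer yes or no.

no

The constraints require the budget sync before the kickoff, but in the proposed sequence the kickoff appears ahead of the budget sync. That one violation is enough.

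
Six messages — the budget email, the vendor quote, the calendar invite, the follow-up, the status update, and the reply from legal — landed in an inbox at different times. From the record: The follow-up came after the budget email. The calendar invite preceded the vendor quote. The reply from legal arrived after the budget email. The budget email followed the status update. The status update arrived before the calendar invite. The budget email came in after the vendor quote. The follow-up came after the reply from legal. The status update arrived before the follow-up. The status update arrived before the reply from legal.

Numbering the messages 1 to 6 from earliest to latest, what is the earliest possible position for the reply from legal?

5

The budget email, the calendar invite, the status update, and the vendor quote must all come before the reply from legal — 4 forced predecessors.
Nothing else is forced ahead of the reply from legal, so its earliest slot is position 4 + 1 = 5.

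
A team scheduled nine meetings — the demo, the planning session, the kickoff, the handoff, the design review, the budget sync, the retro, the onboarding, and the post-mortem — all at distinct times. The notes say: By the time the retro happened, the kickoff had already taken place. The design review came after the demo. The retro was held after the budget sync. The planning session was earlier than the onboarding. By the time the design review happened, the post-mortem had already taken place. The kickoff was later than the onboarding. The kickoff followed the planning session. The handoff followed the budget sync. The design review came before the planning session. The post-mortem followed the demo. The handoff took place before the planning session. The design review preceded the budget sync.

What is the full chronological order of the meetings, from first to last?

the demo, the post-mortem, the design review, the budget sync, the handoff, the planning session, the onboarding, the kickoff, the retro

The constraints fix every adjacent pair, so only one ordering works:
the demo → the post-mortem → the design review → the budget sync → the handoff → the planning session → the onboarding → the kickoff → the retro.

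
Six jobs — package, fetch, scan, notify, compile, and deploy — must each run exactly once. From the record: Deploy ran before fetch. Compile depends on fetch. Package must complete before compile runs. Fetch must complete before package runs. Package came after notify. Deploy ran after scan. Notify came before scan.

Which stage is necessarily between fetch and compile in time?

Tracing the constraints gives fetch → package → compile, so package sits after fetch and before compile.
No other stage is forced both after fetch and before compile.

package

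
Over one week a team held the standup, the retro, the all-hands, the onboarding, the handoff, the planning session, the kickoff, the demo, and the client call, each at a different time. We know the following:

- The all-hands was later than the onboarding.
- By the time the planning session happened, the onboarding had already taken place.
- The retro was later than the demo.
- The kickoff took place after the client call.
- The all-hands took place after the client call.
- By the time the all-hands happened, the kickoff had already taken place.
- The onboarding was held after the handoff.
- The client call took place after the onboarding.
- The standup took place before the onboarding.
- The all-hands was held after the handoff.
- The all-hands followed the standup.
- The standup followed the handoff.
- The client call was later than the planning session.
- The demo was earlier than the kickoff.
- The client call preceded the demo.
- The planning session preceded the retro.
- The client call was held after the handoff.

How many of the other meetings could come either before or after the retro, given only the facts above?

Forced before the retro: the client call, the demo, the handoff, the onboarding, the planning session, and the standup.
That leaves the all-hands and the kickoff with no forced order relative to the retro — 2.

2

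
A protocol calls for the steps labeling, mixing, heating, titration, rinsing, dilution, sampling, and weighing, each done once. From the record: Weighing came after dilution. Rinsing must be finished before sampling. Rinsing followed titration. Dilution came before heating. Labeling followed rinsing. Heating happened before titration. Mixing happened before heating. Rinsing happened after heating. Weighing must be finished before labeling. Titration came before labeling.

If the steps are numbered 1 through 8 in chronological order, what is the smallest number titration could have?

4

Dilution, heating, and mixing must all come before titration — 3 forced predecessors.
Nothing else is forced ahead of titration, so its earliest slot is position 3 + 1 = 4.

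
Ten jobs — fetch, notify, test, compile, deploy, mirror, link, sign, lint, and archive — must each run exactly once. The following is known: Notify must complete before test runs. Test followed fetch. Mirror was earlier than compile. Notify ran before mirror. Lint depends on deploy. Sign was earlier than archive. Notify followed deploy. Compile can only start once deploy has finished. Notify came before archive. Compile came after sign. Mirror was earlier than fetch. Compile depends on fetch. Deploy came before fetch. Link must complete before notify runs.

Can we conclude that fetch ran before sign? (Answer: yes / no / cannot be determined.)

No chain of stated constraints runs from fetch to sign, and none runs from sign to fetch either.
So the relative order of fetch and sign is not fixed by the given facts.

cannot be determined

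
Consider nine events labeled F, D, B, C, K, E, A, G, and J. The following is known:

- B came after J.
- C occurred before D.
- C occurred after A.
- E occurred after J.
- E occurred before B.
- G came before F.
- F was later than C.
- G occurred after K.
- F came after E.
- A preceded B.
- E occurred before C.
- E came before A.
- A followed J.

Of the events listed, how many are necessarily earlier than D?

4

Directly stated before D: C.
A reaches D via A → C → D.
E reaches D via E → C → D.
J reaches D via J → E → C → D.
No chain forces B (or any of the others) ahead of D.
That's A, C, E, and J — 4 in all.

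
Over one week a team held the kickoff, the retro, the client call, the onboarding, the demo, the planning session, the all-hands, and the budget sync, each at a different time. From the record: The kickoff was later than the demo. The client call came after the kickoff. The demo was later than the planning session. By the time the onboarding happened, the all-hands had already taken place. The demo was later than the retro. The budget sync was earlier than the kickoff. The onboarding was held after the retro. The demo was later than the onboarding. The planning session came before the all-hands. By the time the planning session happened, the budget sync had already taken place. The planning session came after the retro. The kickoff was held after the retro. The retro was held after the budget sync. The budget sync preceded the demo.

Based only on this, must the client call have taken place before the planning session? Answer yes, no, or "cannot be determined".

no

Tracing the constraints gives the planning session → the demo → the kickoff → the client call, so the planning session must come before the client call.
That means the client call cannot be before the planning session.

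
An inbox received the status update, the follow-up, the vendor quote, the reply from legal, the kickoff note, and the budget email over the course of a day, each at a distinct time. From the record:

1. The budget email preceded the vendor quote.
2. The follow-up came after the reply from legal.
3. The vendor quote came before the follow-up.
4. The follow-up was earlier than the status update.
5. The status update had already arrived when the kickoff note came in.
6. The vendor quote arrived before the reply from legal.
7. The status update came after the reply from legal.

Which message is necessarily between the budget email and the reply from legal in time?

Tracing the constraints gives the budget email → the vendor quote → the reply from legal, so the vendor quote sits after the budget email and before the reply from legal.
No other message is forced both after the budget email and before the reply from legal.

the vendor quote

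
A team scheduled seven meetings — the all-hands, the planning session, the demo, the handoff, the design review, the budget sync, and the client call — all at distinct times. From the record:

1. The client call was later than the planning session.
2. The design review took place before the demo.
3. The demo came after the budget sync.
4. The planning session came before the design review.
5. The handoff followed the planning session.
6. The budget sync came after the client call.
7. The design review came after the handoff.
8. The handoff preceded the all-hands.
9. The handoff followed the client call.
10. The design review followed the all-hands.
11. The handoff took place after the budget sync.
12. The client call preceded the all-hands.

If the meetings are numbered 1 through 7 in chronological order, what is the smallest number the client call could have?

2

The planning session must come before the client call — 1 forced predecessor.
Nothing else is forced ahead of the client call, so its earliest slot is position 1 + 1 = 2.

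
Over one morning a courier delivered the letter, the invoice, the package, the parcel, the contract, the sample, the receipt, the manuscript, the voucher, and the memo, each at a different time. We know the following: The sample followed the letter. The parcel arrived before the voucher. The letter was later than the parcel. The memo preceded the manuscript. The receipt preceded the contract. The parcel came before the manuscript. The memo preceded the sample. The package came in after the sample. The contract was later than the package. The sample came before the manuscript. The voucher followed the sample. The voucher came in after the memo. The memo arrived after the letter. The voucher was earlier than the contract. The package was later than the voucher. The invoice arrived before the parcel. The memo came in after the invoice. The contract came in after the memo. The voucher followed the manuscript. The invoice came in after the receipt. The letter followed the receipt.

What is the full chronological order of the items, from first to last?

The constraints fix every adjacent pair, so only one ordering works:
the receipt → the invoice → the parcel → the letter → the memo → the sample → the manuscript → the voucher → the package → the contract.

the receipt, the invoice, the parcel, the letter, the memo, the sample, the manuscript, the voucher, the package, the contract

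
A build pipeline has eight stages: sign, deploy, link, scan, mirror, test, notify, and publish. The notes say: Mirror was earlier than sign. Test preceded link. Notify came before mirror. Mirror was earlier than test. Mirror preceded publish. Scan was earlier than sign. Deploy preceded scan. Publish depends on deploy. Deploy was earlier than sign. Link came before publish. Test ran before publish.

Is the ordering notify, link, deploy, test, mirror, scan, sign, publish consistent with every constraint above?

The constraints require mirror before test, but in the proposed sequence test appears ahead of mirror. That one violation is enough.

no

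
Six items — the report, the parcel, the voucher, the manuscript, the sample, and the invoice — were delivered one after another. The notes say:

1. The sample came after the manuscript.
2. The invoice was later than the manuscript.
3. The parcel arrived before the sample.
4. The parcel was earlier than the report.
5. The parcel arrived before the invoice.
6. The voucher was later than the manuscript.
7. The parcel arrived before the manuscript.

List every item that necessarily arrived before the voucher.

the manuscript, the parcel

Directly stated before the voucher: the manuscript.
The parcel reaches the voucher via the parcel → the manuscript → the voucher.
No chain forces the invoice (or any of the others) ahead of the voucher.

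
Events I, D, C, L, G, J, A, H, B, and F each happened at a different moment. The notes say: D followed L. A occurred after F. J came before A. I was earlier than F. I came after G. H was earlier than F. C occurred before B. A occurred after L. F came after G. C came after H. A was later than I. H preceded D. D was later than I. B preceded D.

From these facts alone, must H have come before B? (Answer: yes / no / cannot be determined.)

Chain the constraints: H → C → B. Each link is directly stated, so H comes before B.

yes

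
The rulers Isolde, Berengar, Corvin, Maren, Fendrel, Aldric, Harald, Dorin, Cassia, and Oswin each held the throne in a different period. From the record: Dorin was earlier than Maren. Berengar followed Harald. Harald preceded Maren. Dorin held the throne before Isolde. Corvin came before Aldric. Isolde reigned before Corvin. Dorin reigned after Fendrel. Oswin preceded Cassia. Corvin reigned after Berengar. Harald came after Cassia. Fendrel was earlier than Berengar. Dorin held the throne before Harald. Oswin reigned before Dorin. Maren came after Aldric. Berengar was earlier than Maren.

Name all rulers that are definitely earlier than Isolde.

Directly stated before Isolde: Dorin.
Fendrel reaches Isolde via Fendrel → Dorin → Isolde.
Oswin reaches Isolde via Oswin → Dorin → Isolde.
No chain forces Aldric (or any of the others) ahead of Isolde.

Dorin, Fendrel, Oswin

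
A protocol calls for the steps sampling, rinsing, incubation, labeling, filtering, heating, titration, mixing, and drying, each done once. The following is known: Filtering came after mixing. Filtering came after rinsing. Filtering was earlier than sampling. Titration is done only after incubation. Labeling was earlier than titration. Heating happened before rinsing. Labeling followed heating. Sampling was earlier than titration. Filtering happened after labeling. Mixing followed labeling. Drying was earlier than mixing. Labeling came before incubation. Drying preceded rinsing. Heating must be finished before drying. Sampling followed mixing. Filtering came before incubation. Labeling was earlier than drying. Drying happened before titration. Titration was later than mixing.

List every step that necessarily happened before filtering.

Directly stated before filtering: labeling, mixing, and rinsing.
Drying reaches filtering via drying → rinsing → filtering.
Heating reaches filtering via heating → rinsing → filtering.

drying, heating, labeling, mixing, rinsing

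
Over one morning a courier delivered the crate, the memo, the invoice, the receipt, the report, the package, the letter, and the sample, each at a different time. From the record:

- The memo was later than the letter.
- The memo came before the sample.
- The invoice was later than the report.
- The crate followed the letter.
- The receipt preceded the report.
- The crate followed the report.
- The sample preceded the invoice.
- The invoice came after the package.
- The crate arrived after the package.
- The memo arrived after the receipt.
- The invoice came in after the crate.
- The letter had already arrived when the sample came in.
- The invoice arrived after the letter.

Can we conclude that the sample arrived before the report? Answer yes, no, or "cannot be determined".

No chain of stated constraints runs from the sample to the report, and none runs from the report to the sample either.
So the relative order of the sample and the report is not fixed by the given facts.

cannot be determined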